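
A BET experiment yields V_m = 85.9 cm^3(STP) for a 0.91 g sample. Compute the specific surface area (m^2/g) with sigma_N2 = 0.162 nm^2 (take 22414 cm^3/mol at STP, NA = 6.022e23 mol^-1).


Number of moles in monolayer = V_m / 22414 = 85.9 / 22414 = 0.00383243
Number of molecules = moles * NA = 0.00383243 * 6.022e23
SA = molecules * sigma / mass
SA = (85.9 / 22414) * 6.022e23 * 0.162e-18 / 0.91
SA = 410.9 m^2/g

410.9


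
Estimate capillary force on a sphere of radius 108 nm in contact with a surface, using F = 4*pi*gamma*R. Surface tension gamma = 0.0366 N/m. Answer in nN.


Convert radius: R = 108 nm = 1.08e-07 m
F = 4 * pi * gamma * R
F = 4 * pi * 0.0366 * 1.08e-07
F = 4.96723e-08 N = 49.6723 nN

49.6723


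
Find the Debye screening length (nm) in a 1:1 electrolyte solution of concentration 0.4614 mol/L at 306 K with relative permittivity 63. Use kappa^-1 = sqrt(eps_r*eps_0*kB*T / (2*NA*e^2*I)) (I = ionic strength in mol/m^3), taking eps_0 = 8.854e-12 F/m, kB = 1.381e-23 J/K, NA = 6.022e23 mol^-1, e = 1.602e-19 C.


Ionic strength I = 0.4614 * 1^2 * 1000 = 461.4 mol/m^3
kappa^-1 = sqrt(63 * 8.854e-12 * 1.381e-23 * 306 / (2 * 6.022e23 * (1.602e-19)^2 * 461.4))
kappa^-1 = 0.407 nm

0.407


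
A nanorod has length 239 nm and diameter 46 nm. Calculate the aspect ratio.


Aspect ratio AR = length / diameter
AR = 239 / 46
AR = 5.2

5.2


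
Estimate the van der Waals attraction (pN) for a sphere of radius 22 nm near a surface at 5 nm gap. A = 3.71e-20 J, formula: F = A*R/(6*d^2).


Convert to SI: R = 22 nm = 2.2e-08 m, d = 5 nm = 5e-09 m
F = A * R / (6 * d^2)
F = 3.71e-20 * 2.2e-08 / (6 * (5e-09)^2)
F = 5.44133e-12 N = 5.441 pN

5.441


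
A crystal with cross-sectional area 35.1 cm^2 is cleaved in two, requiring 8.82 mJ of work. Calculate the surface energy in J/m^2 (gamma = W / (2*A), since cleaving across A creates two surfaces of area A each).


Convert: A = 35.1 cm^2 = 0.00351 m^2, W = 8.82 mJ = 0.00882 J
Cleaving exposes two faces of area A, so total new surface = 2*A and gamma = W / (2*A)
gamma = 0.00882 / (2 * 0.00351)
gamma = 1.256 J/m^2

1.256


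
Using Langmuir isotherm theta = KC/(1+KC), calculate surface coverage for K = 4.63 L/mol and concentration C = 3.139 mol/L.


Langmuir isotherm: theta = K*C / (1 + K*C)
K*C = 4.63 * 3.139 = 14.53357
theta = 14.53357 / (1 + 14.53357) = 14.53357 / 15.53357
theta = 0.9356

0.9356


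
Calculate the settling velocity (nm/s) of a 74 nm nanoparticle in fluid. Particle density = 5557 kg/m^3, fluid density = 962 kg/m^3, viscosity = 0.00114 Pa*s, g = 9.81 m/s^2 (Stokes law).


Radius R = 74/2 nm = 3.7e-08 m
Density difference = 5557 - 962 = 4595 kg/m^3
v = 2 * R^2 * (rho_p - rho_f) * g / (9 * eta)
v = 2 * (3.7e-08)^2 * 4595 * 9.81 / (9 * 0.00114)
v = 1.20293e-08 m/s = 12.0293 nm/s

12.0293


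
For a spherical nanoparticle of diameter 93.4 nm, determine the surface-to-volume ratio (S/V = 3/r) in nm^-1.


Radius r = 93.4/2 = 46.7 nm
S/V = 3 / r = 3 / 46.7
S/V = 0.0642 nm^-1

0.0642


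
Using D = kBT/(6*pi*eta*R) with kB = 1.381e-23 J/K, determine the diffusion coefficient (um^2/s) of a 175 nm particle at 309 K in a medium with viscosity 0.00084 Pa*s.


Radius R = 175/2 = 87.5 nm = 8.75e-08 m
D = kB*T / (6*pi*eta*R)
D = 1.381e-23 * 309 / (6 * pi * 0.00084 * 8.75e-08)
D = 3.08009e-12 m^2/s = 3.08 um^2/s

3.08


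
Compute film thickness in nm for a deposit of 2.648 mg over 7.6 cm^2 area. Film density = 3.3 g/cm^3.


Convert: m = 2.648 mg = 2.6480e-06 kg, A = 7.6 cm^2 = 7.6000e-04 m^2, rho = 3.3 g/cm^3 = 3300 kg/m^3
t = m / (A * rho)
t = 2.6480e-06 / (7.6000e-04 * 3300)
t = 1.0558e-06 m = 1055.8 nm

1055.8


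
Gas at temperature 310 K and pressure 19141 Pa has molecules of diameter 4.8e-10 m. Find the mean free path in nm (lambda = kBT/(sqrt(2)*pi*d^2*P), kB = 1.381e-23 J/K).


Mean free path: lambda = kB*T / (sqrt(2) * pi * d^2 * P)
lambda = 1.381e-23 * 310 / (sqrt(2) * pi * (4.8e-10)^2 * 19141)
lambda = 2.18496e-07 m
lambda = 218.5 nm

218.5


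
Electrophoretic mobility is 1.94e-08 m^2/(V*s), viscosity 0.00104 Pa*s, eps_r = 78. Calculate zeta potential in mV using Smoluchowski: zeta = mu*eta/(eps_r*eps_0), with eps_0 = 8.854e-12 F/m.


Smoluchowski equation: zeta = mu * eta / (eps_r * eps_0)
zeta = 1.94e-08 * 0.00104 / (78 * 8.854e-12)
zeta = 0.029215 V = 29.21 mV

29.21


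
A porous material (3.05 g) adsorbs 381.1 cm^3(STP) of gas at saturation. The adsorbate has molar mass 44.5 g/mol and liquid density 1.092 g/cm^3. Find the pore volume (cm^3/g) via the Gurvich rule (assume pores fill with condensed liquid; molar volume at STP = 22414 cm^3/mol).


Moles adsorbed n = V_ads / 22414 = 381.1 / 22414 = 1.700277e-02 mol
Liquid volume V_liq = n * M / rho_liq = 1.700277e-02 * 44.5 / 1.092 = 0.69288 cm^3
Specific pore volume V_pore = V_liq / m_sample = 0.69288 / 3.05
V_pore = 0.2272 cm^3/g

0.2272


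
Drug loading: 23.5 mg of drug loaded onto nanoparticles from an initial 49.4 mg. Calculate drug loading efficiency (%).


Drug loading efficiency = (drug loaded / drug initial) * 100
DLE = 23.5 / 49.4 * 100
DLE = 0.4757 * 100
DLE = 47.57%

47.57


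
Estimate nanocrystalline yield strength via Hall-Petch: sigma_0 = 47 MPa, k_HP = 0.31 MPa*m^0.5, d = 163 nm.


d = 163 nm = 1.63e-07 m
sqrt(d) = 0.0004037326
Hall-Petch contribution = k / sqrt(d) = 0.31 / 0.0004037326 = 767.8 MPa
sigma = sigma_0 + k/sqrt(d) = 47 + 767.8 = 814.8 MPa

814.8


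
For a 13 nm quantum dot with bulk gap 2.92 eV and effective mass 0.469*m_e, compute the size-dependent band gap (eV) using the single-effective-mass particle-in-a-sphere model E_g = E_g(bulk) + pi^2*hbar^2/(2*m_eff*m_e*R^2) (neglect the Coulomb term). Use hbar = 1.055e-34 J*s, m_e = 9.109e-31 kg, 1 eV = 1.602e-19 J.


Radius R = 13/2 nm = 6.5e-09 m
Confinement energy dE = pi^2 * hbar^2 / (2 * m_eff * m_e * R^2)
dE = pi^2 * (1.055e-34)^2 / (2 * 0.469 * 9.109e-31 * (6.5e-09)^2) J, divided by 1.602e-19 J/eV
dE = 0.019 eV
Total band gap = E_g(bulk) + dE = 2.92 + 0.019 = 2.939 eV

2.939


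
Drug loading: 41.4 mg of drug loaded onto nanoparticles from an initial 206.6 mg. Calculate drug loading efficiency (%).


Drug loading efficiency = (drug loaded / drug initial) * 100
DLE = 41.4 / 206.6 * 100
DLE = 0.2004 * 100
DLE = 20.04%

20.04


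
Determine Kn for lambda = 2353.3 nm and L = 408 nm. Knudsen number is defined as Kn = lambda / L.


Knudsen number Kn = lambda / L
Kn = 2353.3 / 408
Kn = 5.7679

5.7679


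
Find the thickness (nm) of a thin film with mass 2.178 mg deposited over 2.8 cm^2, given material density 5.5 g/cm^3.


Convert: m = 2.178 mg = 2.1780e-06 kg, A = 2.8 cm^2 = 2.8000e-04 m^2, rho = 5.5 g/cm^3 = 5500 kg/m^3
t = m / (A * rho)
t = 2.1780e-06 / (2.8000e-04 * 5500)
t = 1.4143e-06 m = 1414.3 nm

1414.3


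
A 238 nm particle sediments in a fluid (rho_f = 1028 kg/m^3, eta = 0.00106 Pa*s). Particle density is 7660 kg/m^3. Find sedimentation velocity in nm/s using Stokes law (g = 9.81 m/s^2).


Radius R = 238/2 nm = 1.19e-07 m
Density difference = 7660 - 1028 = 6632 kg/m^3
v = 2 * R^2 * (rho_p - rho_f) * g / (9 * eta)
v = 2 * (1.19e-07)^2 * 6632 * 9.81 / (9 * 0.00106)
v = 1.93147e-07 m/s = 193.1475 nm/s

193.1475


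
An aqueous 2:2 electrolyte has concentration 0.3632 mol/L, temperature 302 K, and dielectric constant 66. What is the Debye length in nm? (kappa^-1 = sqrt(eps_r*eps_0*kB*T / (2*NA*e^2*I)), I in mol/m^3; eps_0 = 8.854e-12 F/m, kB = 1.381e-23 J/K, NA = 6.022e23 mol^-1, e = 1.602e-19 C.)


Ionic strength I = 0.3632 * 2^2 * 1000 = 1452.8 mol/m^3
kappa^-1 = sqrt(66 * 8.854e-12 * 1.381e-23 * 302 / (2 * 6.022e23 * (1.602e-19)^2 * 1452.8))
kappa^-1 = 0.233 nm

0.233


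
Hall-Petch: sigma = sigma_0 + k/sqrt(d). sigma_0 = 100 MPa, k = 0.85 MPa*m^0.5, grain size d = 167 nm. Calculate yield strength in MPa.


d = 167 nm = 1.67e-07 m
sqrt(d) = 0.0004086563
Hall-Petch contribution = k / sqrt(d) = 0.85 / 0.0004086563 = 2080.0 MPa
sigma = sigma_0 + k/sqrt(d) = 100 + 2080.0 = 2180.0 MPa

2180.0


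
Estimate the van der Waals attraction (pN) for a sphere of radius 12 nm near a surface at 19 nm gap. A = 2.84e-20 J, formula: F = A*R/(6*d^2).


Convert to SI: R = 12 nm = 1.2e-08 m, d = 19 nm = 1.9e-08 m
F = A * R / (6 * d^2)
F = 2.84e-20 * 1.2e-08 / (6 * (1.9e-08)^2)
F = 1.57341e-13 N = 0.157 pN

0.157


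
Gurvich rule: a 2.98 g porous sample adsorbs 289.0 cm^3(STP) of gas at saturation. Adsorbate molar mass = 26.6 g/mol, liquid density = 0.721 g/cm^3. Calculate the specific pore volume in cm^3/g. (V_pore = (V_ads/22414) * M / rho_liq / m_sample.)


Moles adsorbed n = V_ads / 22414 = 289.0 / 22414 = 1.289373e-02 mol
Liquid volume V_liq = n * M / rho_liq = 1.289373e-02 * 26.6 / 0.721 = 0.47569 cm^3
Specific pore volume V_pore = V_liq / m_sample = 0.47569 / 2.98
V_pore = 0.1596 cm^3/g

0.1596


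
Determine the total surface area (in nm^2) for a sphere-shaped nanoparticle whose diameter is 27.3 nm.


Radius r = 27.3/2 = 13.65 nm
Surface area SA = 4 * pi * r^2
SA = 4 * pi * (13.65)^2
SA = 2341.4 nm^2

2341.4


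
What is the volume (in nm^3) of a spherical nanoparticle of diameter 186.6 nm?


Radius r = 186.6/2 = 93.3 nm
Volume V = (4/3) * pi * r^3
V = (4/3) * pi * (93.3)^3
V = 3401993.98 nm^3

3401993.98


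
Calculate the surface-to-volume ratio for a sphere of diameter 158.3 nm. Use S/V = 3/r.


Radius r = 158.3/2 = 79.15 nm
S/V = 3 / r = 3 / 79.15
S/V = 0.0379 nm^-1

0.0379


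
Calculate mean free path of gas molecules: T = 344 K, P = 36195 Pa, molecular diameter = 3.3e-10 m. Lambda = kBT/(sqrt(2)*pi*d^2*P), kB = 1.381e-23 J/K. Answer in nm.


Mean free path: lambda = kB*T / (sqrt(2) * pi * d^2 * P)
lambda = 1.381e-23 * 344 / (sqrt(2) * pi * (3.3e-10)^2 * 36195)
lambda = 2.71276e-07 m
lambda = 271.28 nm

271.28


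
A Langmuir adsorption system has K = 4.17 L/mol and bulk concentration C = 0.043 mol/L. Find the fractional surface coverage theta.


Langmuir isotherm: theta = K*C / (1 + K*C)
K*C = 4.17 * 0.043 = 0.17931
theta = 0.17931 / (1 + 0.17931) = 0.17931 / 1.17931
theta = 0.152

0.152


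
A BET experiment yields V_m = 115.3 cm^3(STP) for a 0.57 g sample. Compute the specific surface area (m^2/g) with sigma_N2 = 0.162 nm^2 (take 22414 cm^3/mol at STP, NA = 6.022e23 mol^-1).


Number of moles in monolayer = V_m / 22414 = 115.3 / 22414 = 0.00514411
Number of molecules = moles * NA = 0.00514411 * 6.022e23
SA = molecules * sigma / mass
SA = (115.3 / 22414) * 6.022e23 * 0.162e-18 / 0.57
SA = 880.4 m^2/g

880.4


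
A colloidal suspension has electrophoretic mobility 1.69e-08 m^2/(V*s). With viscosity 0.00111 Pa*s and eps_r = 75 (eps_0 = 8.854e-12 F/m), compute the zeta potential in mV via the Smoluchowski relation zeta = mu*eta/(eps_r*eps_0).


Smoluchowski equation: zeta = mu * eta / (eps_r * eps_0)
zeta = 1.69e-08 * 0.00111 / (75 * 8.854e-12)
zeta = 0.028249 V = 28.25 mV

28.25


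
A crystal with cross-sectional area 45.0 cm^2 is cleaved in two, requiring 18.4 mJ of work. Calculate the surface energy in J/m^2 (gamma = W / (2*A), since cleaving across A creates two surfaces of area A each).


Convert: A = 45.0 cm^2 = 0.0045 m^2, W = 18.4 mJ = 0.0184 J
Cleaving exposes two faces of area A, so total new surface = 2*A and gamma = W / (2*A)
gamma = 0.0184 / (2 * 0.0045)
gamma = 2.044 J/m^2

2.044


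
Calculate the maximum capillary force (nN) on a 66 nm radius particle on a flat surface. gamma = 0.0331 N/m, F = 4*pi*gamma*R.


Convert radius: R = 66 nm = 6.6e-08 m
F = 4 * pi * gamma * R
F = 4 * pi * 0.0331 * 6.6e-08
F = 2.74525e-08 N = 27.4525 nN

27.4525


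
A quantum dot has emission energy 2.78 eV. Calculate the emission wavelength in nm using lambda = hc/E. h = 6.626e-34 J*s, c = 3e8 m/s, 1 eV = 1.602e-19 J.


Convert energy: E = 2.78 eV = 2.78 * 1.602e-19 = 4.45356e-19 J
lambda = h*c / E = 6.626e-34 * 3e8 / 4.45356e-19
lambda = 4.4634e-07 m = 446.3 nm

446.3


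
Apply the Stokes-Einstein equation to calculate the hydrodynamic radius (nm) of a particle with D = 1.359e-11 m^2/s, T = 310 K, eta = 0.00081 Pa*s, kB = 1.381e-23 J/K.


Stokes-Einstein: R = kB*T / (6*pi*eta*D)
R = 1.381e-23 * 310 / (6 * pi * 0.00081 * 1.359e-11)
R = 2.06324e-08 m = 20.63 nm

20.63


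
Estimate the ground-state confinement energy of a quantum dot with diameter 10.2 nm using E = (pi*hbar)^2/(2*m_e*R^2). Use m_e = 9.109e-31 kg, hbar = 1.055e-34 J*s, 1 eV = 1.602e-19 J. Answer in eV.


Radius R = 10.2/2 = 5.1 nm = 5.1e-09 m
E = (pi * 1.055e-34)^2 / (2 * 9.109e-31 * (5.1e-09)^2)
E(J) = 2.31827e-21
E = E(J) / 1.602e-19 = 0.0145 eV

0.0145


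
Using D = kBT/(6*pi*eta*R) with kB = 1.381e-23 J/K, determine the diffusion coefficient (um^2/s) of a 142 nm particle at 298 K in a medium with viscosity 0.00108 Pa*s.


Radius R = 142/2 = 71 nm = 7.1e-08 m
D = kB*T / (6*pi*eta*R)
D = 1.381e-23 * 298 / (6 * pi * 0.00108 * 7.1e-08)
D = 2.84726e-12 m^2/s = 2.847 um^2/s

2.847


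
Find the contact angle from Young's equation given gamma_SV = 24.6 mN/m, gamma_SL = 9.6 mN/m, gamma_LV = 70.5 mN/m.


cos(theta) = (gamma_SV - gamma_SL) / gamma_LV
cos(theta) = (24.6 - 9.6) / 70.5
cos(theta) = 0.212766
theta = arccos(0.212766) = 77.72 degrees

77.72


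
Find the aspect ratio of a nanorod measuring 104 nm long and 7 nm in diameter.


Aspect ratio AR = length / diameter
AR = 104 / 7
AR = 14.86

14.86


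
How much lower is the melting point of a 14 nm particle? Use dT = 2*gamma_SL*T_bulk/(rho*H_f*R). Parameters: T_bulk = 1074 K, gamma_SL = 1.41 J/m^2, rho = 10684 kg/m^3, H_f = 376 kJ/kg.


Radius R = 14/2 = 7 nm = 7e-09 m
Convert H_f = 376 kJ/kg = 376000 J/kg
dT = 2 * gamma_SL * T_bulk / (rho * H_f * R)
dT = 2 * 1.41 * 1074 / (10684 * 376000 * 7e-09)
dT = 107.7 K

107.7


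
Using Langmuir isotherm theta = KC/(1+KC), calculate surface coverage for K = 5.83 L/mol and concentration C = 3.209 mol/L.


Langmuir isotherm: theta = K*C / (1 + K*C)
K*C = 5.83 * 3.209 = 18.70847
theta = 18.70847 / (1 + 18.70847) = 18.70847 / 19.70847
theta = 0.9493

0.9493


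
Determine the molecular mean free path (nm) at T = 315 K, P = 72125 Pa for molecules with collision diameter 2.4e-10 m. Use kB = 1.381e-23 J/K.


Mean free path: lambda = kB*T / (sqrt(2) * pi * d^2 * P)
lambda = 1.381e-23 * 315 / (sqrt(2) * pi * (2.4e-10)^2 * 72125)
lambda = 2.35685e-07 m
lambda = 235.68 nm

235.68


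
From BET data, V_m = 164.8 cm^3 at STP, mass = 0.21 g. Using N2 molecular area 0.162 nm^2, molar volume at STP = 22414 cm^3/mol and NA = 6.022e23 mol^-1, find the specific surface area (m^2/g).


Number of moles in monolayer = V_m / 22414 = 164.8 / 22414 = 0.00735255
Number of molecules = moles * NA = 0.00735255 * 6.022e23
SA = molecules * sigma / mass
SA = (164.8 / 22414) * 6.022e23 * 0.162e-18 / 0.21
SA = 3415.7 m^2/g

3415.7


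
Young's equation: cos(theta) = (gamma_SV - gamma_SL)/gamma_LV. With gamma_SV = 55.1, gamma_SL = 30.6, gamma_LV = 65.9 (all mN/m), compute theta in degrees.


cos(theta) = (gamma_SV - gamma_SL) / gamma_LV
cos(theta) = (55.1 - 30.6) / 65.9
cos(theta) = 0.371775
theta = arccos(0.371775) = 68.17 degrees

68.17


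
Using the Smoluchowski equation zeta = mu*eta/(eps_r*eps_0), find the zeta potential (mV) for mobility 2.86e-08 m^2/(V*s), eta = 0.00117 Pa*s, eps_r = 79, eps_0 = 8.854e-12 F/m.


Smoluchowski equation: zeta = mu * eta / (eps_r * eps_0)
zeta = 2.86e-08 * 0.00117 / (79 * 8.854e-12)
zeta = 0.047839 V = 47.84 mV

47.84


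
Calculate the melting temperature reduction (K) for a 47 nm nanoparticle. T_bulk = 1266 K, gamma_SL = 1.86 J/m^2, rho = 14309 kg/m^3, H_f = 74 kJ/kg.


Radius R = 47/2 = 23.5 nm = 2.35e-08 m
Convert H_f = 74 kJ/kg = 74000 J/kg
dT = 2 * gamma_SL * T_bulk / (rho * H_f * R)
dT = 2 * 1.86 * 1266 / (14309 * 74000 * 2.35e-08)
dT = 189.3 K

189.3


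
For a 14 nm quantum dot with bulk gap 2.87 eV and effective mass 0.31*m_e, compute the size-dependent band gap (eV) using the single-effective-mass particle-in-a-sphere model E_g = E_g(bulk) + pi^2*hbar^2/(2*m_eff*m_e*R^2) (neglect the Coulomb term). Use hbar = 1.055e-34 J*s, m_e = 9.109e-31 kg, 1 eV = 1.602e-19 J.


Radius R = 14/2 nm = 7e-09 m
Confinement energy dE = pi^2 * hbar^2 / (2 * m_eff * m_e * R^2)
dE = pi^2 * (1.055e-34)^2 / (2 * 0.31 * 9.109e-31 * (7e-09)^2) J, divided by 1.602e-19 J/eV
dE = 0.0248 eV
Total band gap = E_g(bulk) + dE = 2.87 + 0.0248 = 2.8948 eV

2.8948


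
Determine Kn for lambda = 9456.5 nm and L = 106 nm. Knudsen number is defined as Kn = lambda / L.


Knudsen number Kn = lambda / L
Kn = 9456.5 / 106
Kn = 89.2123

89.2123


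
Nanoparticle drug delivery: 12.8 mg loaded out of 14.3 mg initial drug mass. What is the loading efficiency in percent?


Drug loading efficiency = (drug loaded / drug initial) * 100
DLE = 12.8 / 14.3 * 100
DLE = 0.8951 * 100
DLE = 89.51%

89.51


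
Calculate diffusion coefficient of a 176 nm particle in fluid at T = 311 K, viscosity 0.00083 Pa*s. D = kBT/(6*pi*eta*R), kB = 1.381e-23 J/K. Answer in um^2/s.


Radius R = 176/2 = 88 nm = 8.8e-08 m
D = kB*T / (6*pi*eta*R)
D = 1.381e-23 * 311 / (6 * pi * 0.00083 * 8.8e-08)
D = 3.11955e-12 m^2/s = 3.12 um^2/s

3.12


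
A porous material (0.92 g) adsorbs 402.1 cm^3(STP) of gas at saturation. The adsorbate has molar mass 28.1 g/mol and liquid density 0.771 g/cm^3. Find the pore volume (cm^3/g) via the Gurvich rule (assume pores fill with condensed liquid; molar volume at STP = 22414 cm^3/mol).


Moles adsorbed n = V_ads / 22414 = 402.1 / 22414 = 1.793968e-02 mol
Liquid volume V_liq = n * M / rho_liq = 1.793968e-02 * 28.1 / 0.771 = 0.65383 cm^3
Specific pore volume V_pore = V_liq / m_sample = 0.65383 / 0.92
V_pore = 0.7107 cm^3/g

0.7107


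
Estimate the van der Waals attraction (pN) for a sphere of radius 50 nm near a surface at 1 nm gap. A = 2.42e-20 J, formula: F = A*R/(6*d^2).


Convert to SI: R = 50 nm = 5e-08 m, d = 1 nm = 1e-09 m
F = A * R / (6 * d^2)
F = 2.42e-20 * 5e-08 / (6 * (1e-09)^2)
F = 2.01667e-10 N = 201.667 pN

201.667


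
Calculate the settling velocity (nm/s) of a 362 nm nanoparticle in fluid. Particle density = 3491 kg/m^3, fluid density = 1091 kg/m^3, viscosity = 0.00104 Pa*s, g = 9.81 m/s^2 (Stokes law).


Radius R = 362/2 nm = 1.81e-07 m
Density difference = 3491 - 1091 = 2400 kg/m^3
v = 2 * R^2 * (rho_p - rho_f) * g / (9 * eta)
v = 2 * (1.81e-07)^2 * 2400 * 9.81 / (9 * 0.00104)
v = 1.64813e-07 m/s = 164.813 nm/s

164.813


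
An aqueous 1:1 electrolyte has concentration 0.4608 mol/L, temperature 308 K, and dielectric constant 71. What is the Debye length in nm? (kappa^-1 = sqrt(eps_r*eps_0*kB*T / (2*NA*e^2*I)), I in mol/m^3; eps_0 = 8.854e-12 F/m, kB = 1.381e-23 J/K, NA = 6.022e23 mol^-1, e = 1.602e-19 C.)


Ionic strength I = 0.4608 * 1^2 * 1000 = 460.8 mol/m^3
kappa^-1 = sqrt(71 * 8.854e-12 * 1.381e-23 * 308 / (2 * 6.022e23 * (1.602e-19)^2 * 460.8))
kappa^-1 = 0.433 nm

0.433


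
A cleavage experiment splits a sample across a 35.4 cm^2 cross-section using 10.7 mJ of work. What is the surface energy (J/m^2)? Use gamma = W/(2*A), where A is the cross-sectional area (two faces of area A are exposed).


Convert: A = 35.4 cm^2 = 0.00354 m^2, W = 10.7 mJ = 0.0107 J
Cleaving exposes two faces of area A, so total new surface = 2*A and gamma = W / (2*A)
gamma = 0.0107 / (2 * 0.00354)
gamma = 1.511 J/m^2

1.511


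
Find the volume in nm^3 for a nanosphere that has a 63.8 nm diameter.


Radius r = 63.8/2 = 31.9 nm
Volume V = (4/3) * pi * r^3
V = (4/3) * pi * (31.9)^3
V = 135975.5 nm^3

135975.5


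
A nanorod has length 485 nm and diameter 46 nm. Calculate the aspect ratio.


Aspect ratio AR = length / diameter
AR = 485 / 46
AR = 10.54

10.54


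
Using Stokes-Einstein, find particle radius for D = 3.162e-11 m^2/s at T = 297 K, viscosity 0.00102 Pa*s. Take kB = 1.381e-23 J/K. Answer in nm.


Stokes-Einstein: R = kB*T / (6*pi*eta*D)
R = 1.381e-23 * 297 / (6 * pi * 0.00102 * 3.162e-11)
R = 6.74663e-09 m = 6.75 nm

6.75


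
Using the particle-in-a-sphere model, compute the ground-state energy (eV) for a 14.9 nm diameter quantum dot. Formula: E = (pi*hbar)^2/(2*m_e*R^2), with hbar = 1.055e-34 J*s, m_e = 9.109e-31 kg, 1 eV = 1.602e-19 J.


Radius R = 14.9/2 = 7.45 nm = 7.45e-09 m
E = (pi * 1.055e-34)^2 / (2 * 9.109e-31 * (7.45e-09)^2)
E(J) = 1.0864e-21
E = E(J) / 1.602e-19 = 0.0068 eV

0.0068


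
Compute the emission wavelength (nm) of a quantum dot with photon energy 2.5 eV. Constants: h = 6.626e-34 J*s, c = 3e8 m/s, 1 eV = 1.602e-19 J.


Convert energy: E = 2.5 eV = 2.5 * 1.602e-19 = 4.005e-19 J
lambda = h*c / E = 6.626e-34 * 3e8 / 4.005e-19
lambda = 4.9633e-07 m = 496.3 nm

496.3


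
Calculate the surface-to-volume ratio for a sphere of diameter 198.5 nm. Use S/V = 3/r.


Radius r = 198.5/2 = 99.25 nm
S/V = 3 / r = 3 / 99.25
S/V = 0.0302 nm^-1

0.0302


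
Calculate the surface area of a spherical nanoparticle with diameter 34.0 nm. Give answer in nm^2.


Radius r = 34.0/2 = 17 nm
Surface area SA = 4 * pi * r^2
SA = 4 * pi * (17)^2
SA = 3631.68 nm^2

3631.68


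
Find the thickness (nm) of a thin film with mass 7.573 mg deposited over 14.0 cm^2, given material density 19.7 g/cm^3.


Convert: m = 7.573 mg = 7.5730e-06 kg, A = 14.0 cm^2 = 1.4000e-03 m^2, rho = 19.7 g/cm^3 = 19700 kg/m^3
t = m / (A * rho)
t = 7.5730e-06 / (1.4000e-03 * 19700)
t = 2.7458e-07 m = 274.6 nm

274.6


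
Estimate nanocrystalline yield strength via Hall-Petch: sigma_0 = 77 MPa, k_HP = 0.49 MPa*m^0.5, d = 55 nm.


d = 55 nm = 5.5e-08 m
sqrt(d) = 0.0002345208
Hall-Petch contribution = k / sqrt(d) = 0.49 / 0.0002345208 = 2089.4 MPa
sigma = sigma_0 + k/sqrt(d) = 77 + 2089.4 = 2166.4 MPa

2166.4


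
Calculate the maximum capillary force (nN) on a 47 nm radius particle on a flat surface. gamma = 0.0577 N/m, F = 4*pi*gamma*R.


Convert radius: R = 47 nm = 4.7e-08 m
F = 4 * pi * gamma * R
F = 4 * pi * 0.0577 * 4.7e-08
F = 3.40787e-08 N = 34.0787 nN

34.0787


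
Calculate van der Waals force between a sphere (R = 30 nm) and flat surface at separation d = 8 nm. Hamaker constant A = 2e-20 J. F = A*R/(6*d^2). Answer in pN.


Convert to SI: R = 30 nm = 3e-08 m, d = 8 nm = 8e-09 m
F = A * R / (6 * d^2)
F = 2e-20 * 3e-08 / (6 * (8e-09)^2)
F = 1.5625e-12 N = 1.562 pN

1.562


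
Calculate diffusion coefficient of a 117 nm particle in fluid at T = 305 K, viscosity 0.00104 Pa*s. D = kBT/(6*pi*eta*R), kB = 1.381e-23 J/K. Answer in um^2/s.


Radius R = 117/2 = 58.5 nm = 5.85e-08 m
D = kB*T / (6*pi*eta*R)
D = 1.381e-23 * 305 / (6 * pi * 0.00104 * 5.85e-08)
D = 3.67285e-12 m^2/s = 3.673 um^2/s

3.673


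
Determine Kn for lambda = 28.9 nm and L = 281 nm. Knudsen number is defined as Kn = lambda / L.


Knudsen number Kn = lambda / L
Kn = 28.9 / 281
Kn = 0.1028

0.1028


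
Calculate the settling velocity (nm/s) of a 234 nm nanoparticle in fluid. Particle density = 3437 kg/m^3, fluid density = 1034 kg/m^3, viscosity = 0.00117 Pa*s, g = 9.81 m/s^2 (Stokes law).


Radius R = 234/2 nm = 1.17e-07 m
Density difference = 3437 - 1034 = 2403 kg/m^3
v = 2 * R^2 * (rho_p - rho_f) * g / (9 * eta)
v = 2 * (1.17e-07)^2 * 2403 * 9.81 / (9 * 0.00117)
v = 6.12909e-08 m/s = 61.2909 nm/s

61.2909


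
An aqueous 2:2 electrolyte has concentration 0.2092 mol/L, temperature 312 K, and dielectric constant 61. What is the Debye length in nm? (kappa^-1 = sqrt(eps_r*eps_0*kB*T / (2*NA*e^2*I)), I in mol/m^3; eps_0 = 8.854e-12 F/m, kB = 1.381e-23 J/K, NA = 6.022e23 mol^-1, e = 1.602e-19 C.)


Ionic strength I = 0.2092 * 2^2 * 1000 = 836.8 mol/m^3
kappa^-1 = sqrt(61 * 8.854e-12 * 1.381e-23 * 312 / (2 * 6.022e23 * (1.602e-19)^2 * 836.8))
kappa^-1 = 0.3 nm

0.3


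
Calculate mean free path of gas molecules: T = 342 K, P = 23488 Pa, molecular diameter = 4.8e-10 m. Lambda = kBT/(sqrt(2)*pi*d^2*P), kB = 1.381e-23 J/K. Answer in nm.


Mean free path: lambda = kB*T / (sqrt(2) * pi * d^2 * P)
lambda = 1.381e-23 * 342 / (sqrt(2) * pi * (4.8e-10)^2 * 23488)
lambda = 1.96438e-07 m
lambda = 196.44 nm

196.44


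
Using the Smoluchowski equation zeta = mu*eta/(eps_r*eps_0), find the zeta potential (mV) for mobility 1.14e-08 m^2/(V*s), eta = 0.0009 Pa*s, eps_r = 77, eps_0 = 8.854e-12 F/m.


Smoluchowski equation: zeta = mu * eta / (eps_r * eps_0)
zeta = 1.14e-08 * 0.0009 / (77 * 8.854e-12)
zeta = 0.015049 V = 15.05 mV

15.05


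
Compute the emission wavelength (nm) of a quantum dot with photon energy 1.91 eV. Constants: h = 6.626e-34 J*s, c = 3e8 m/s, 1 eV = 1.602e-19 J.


Convert energy: E = 1.91 eV = 1.91 * 1.602e-19 = 3.05982e-19 J
lambda = h*c / E = 6.626e-34 * 3e8 / 3.05982e-19
lambda = 6.49646e-07 m = 649.6 nm

649.6


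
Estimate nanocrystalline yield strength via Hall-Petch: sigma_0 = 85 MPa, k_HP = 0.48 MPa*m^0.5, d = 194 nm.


d = 194 nm = 1.94e-07 m
sqrt(d) = 0.0004404543
Hall-Petch contribution = k / sqrt(d) = 0.48 / 0.0004404543 = 1089.8 MPa
sigma = sigma_0 + k/sqrt(d) = 85 + 1089.8 = 1174.8 MPa

1174.8


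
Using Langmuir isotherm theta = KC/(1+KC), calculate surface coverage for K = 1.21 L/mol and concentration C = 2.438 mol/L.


Langmuir isotherm: theta = K*C / (1 + K*C)
K*C = 1.21 * 2.438 = 2.94998
theta = 2.94998 / (1 + 2.94998) = 2.94998 / 3.94998
theta = 0.7468

0.7468


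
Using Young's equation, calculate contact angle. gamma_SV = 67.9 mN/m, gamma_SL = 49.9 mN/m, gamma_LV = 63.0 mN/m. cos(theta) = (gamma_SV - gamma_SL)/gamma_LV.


cos(theta) = (gamma_SV - gamma_SL) / gamma_LV
cos(theta) = (67.9 - 49.9) / 63.0
cos(theta) = 0.285714
theta = arccos(0.285714) = 73.4 degrees

73.4


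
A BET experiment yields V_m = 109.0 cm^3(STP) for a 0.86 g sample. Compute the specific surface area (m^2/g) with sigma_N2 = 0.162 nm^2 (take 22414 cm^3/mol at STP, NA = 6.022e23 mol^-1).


Number of moles in monolayer = V_m / 22414 = 109.0 / 22414 = 0.00486303
Number of molecules = moles * NA = 0.00486303 * 6.022e23
SA = molecules * sigma / mass
SA = (109.0 / 22414) * 6.022e23 * 0.162e-18 / 0.86
SA = 551.7 m^2/g

551.7


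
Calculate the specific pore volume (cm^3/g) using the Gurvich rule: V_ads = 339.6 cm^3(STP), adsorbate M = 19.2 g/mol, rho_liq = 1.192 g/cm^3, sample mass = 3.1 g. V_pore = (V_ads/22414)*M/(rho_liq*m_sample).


Moles adsorbed n = V_ads / 22414 = 339.6 / 22414 = 1.515124e-02 mol
Liquid volume V_liq = n * M / rho_liq = 1.515124e-02 * 19.2 / 1.192 = 0.24405 cm^3
Specific pore volume V_pore = V_liq / m_sample = 0.24405 / 3.1
V_pore = 0.0787 cm^3/g

0.0787


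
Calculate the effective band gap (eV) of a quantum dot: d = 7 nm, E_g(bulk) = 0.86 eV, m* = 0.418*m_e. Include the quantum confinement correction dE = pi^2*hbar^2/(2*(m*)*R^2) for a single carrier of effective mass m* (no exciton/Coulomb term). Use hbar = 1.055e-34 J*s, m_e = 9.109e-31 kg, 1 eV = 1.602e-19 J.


Radius R = 7/2 nm = 3.5e-09 m
Confinement energy dE = pi^2 * hbar^2 / (2 * m_eff * m_e * R^2)
dE = pi^2 * (1.055e-34)^2 / (2 * 0.418 * 9.109e-31 * (3.5e-09)^2) J, divided by 1.602e-19 J/eV
dE = 0.0735 eV
Total band gap = E_g(bulk) + dE = 0.86 + 0.0735 = 0.9335 eV

0.9335


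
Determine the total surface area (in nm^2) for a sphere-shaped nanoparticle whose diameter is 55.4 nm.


Radius r = 55.4/2 = 27.7 nm
Surface area SA = 4 * pi * r^2
SA = 4 * pi * (27.7)^2
SA = 9642.05 nm^2

9642.05


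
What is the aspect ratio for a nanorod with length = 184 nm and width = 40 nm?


Aspect ratio AR = length / diameter
AR = 184 / 40
AR = 4.6

4.6


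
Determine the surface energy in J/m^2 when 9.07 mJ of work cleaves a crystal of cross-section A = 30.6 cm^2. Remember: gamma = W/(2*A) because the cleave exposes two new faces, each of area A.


Convert: A = 30.6 cm^2 = 0.00306 m^2, W = 9.07 mJ = 0.00907 J
Cleaving exposes two faces of area A, so total new surface = 2*A and gamma = W / (2*A)
gamma = 0.00907 / (2 * 0.00306)
gamma = 1.482 J/m^2

1.482


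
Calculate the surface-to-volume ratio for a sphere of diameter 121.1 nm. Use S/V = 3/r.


Radius r = 121.1/2 = 60.55 nm
S/V = 3 / r = 3 / 60.55
S/V = 0.0495 nm^-1

0.0495


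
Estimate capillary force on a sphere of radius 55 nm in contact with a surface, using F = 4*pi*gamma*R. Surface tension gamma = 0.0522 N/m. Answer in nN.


Convert radius: R = 55 nm = 5.5e-08 m
F = 4 * pi * gamma * R
F = 4 * pi * 0.0522 * 5.5e-08
F = 3.60781e-08 N = 36.0781 nN

36.0781


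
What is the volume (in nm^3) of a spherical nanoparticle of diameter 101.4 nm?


Radius r = 101.4/2 = 50.7 nm
Volume V = (4/3) * pi * r^3
V = (4/3) * pi * (50.7)^3
V = 545899.24 nm^3

545899.24


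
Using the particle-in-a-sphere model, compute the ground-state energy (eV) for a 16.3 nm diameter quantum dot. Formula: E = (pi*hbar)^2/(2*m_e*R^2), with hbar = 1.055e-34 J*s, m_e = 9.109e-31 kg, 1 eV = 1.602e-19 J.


Radius R = 16.3/2 = 8.15 nm = 8.15e-09 m
E = (pi * 1.055e-34)^2 / (2 * 9.109e-31 * (8.15e-09)^2)
E(J) = 9.07797e-22
E = E(J) / 1.602e-19 = 0.0057 eV

0.0057


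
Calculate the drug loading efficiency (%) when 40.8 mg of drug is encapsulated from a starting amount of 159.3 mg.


Drug loading efficiency = (drug loaded / drug initial) * 100
DLE = 40.8 / 159.3 * 100
DLE = 0.2561 * 100
DLE = 25.61%

25.61


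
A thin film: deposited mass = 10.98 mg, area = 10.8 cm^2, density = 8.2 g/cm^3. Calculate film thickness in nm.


Convert: m = 10.98 mg = 1.0980e-05 kg, A = 10.8 cm^2 = 1.0800e-03 m^2, rho = 8.2 g/cm^3 = 8200 kg/m^3
t = m / (A * rho)
t = 1.0980e-05 / (1.0800e-03 * 8200)
t = 1.2398e-06 m = 1239.8 nm

1239.8


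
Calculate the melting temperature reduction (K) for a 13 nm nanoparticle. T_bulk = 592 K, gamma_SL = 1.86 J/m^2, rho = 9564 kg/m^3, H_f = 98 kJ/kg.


Radius R = 13/2 = 6.5 nm = 6.5e-09 m
Convert H_f = 98 kJ/kg = 98000 J/kg
dT = 2 * gamma_SL * T_bulk / (rho * H_f * R)
dT = 2 * 1.86 * 592 / (9564 * 98000 * 6.5e-09)
dT = 361.5 K

361.5


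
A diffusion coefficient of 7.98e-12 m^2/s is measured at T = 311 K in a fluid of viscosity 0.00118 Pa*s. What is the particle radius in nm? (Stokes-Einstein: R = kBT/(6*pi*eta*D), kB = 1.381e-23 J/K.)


Stokes-Einstein: R = kB*T / (6*pi*eta*D)
R = 1.381e-23 * 311 / (6 * pi * 0.00118 * 7.98e-12)
R = 2.41974e-08 m = 24.2 nm

24.2


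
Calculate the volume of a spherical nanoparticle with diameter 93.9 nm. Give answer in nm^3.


Radius r = 93.9/2 = 46.95 nm
Volume V = (4/3) * pi * r^3
V = (4/3) * pi * (46.95)^3
V = 433506.29 nm^3

433506.29


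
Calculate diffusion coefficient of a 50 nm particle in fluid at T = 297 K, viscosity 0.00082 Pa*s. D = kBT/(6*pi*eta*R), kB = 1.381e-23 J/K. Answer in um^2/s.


Radius R = 50/2 = 25 nm = 2.5e-08 m
D = kB*T / (6*pi*eta*R)
D = 1.381e-23 * 297 / (6 * pi * 0.00082 * 2.5e-08)
D = 1.06144e-11 m^2/s = 10.614 um^2/s

10.614


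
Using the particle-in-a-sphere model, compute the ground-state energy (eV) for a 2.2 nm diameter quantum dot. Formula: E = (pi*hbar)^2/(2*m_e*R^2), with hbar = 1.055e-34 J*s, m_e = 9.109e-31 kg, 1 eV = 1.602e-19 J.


Radius R = 2.2/2 = 1.1 nm = 1.1e-09 m
E = (pi * 1.055e-34)^2 / (2 * 9.109e-31 * (1.1e-09)^2)
E(J) = 4.98332e-20
E = E(J) / 1.602e-19 = 0.3111 eV

0.3111


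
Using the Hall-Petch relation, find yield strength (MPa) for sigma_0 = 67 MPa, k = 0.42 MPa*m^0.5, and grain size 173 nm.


d = 173 nm = 1.73e-07 m
sqrt(d) = 0.0004159327
Hall-Petch contribution = k / sqrt(d) = 0.42 / 0.0004159327 = 1009.8 MPa
sigma = sigma_0 + k/sqrt(d) = 67 + 1009.8 = 1076.8 MPa

1076.8


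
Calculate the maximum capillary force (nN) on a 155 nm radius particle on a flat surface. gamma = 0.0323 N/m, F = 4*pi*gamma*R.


Convert radius: R = 155 nm = 1.55e-07 m
F = 4 * pi * gamma * R
F = 4 * pi * 0.0323 * 1.55e-07
F = 6.29135e-08 N = 62.9135 nN

62.9135


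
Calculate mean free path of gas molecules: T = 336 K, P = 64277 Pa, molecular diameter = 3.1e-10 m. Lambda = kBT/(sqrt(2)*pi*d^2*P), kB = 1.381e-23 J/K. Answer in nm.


Mean free path: lambda = kB*T / (sqrt(2) * pi * d^2 * P)
lambda = 1.381e-23 * 336 / (sqrt(2) * pi * (3.1e-10)^2 * 64277)
lambda = 1.69079e-07 m
lambda = 169.08 nm

169.08


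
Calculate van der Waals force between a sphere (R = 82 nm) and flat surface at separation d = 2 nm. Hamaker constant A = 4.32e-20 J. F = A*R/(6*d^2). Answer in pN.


Convert to SI: R = 82 nm = 8.2e-08 m, d = 2 nm = 2e-09 m
F = A * R / (6 * d^2)
F = 4.32e-20 * 8.2e-08 / (6 * (2e-09)^2)
F = 1.476e-10 N = 147.6 pN

147.6


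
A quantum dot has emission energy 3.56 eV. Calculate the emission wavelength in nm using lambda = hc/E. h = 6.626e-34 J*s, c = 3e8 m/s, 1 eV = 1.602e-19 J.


Convert energy: E = 3.56 eV = 3.56 * 1.602e-19 = 5.70312e-19 J
lambda = h*c / E = 6.626e-34 * 3e8 / 5.70312e-19
lambda = 3.48546e-07 m = 348.5 nm

348.5


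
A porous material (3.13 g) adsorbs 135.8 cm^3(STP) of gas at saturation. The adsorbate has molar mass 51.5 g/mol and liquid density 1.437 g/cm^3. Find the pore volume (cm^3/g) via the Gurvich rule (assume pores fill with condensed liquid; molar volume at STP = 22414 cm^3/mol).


Moles adsorbed n = V_ads / 22414 = 135.8 / 22414 = 6.058713e-03 mol
Liquid volume V_liq = n * M / rho_liq = 6.058713e-03 * 51.5 / 1.437 = 0.21714 cm^3
Specific pore volume V_pore = V_liq / m_sample = 0.21714 / 3.13
V_pore = 0.0694 cm^3/g

0.0694


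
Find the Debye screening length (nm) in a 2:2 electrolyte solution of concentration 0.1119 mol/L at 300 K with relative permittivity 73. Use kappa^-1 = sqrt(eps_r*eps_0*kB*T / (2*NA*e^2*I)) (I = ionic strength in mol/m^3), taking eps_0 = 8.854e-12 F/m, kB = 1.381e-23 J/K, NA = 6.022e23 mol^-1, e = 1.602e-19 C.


Ionic strength I = 0.1119 * 2^2 * 1000 = 447.6 mol/m^3
kappa^-1 = sqrt(73 * 8.854e-12 * 1.381e-23 * 300 / (2 * 6.022e23 * (1.602e-19)^2 * 447.6))
kappa^-1 = 0.44 nm

0.44


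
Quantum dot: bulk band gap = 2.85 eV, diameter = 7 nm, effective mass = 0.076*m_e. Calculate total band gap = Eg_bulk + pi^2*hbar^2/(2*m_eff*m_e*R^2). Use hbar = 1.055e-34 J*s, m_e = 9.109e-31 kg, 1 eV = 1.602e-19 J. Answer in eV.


Radius R = 7/2 nm = 3.5e-09 m
Confinement energy dE = pi^2 * hbar^2 / (2 * m_eff * m_e * R^2)
dE = pi^2 * (1.055e-34)^2 / (2 * 0.076 * 9.109e-31 * (3.5e-09)^2) J, divided by 1.602e-19 J/eV
dE = 0.4043 eV
Total band gap = E_g(bulk) + dE = 2.85 + 0.4043 = 3.2543 eV

3.2543


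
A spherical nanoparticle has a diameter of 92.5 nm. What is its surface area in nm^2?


Radius r = 92.5/2 = 46.25 nm
Surface area SA = 4 * pi * r^2
SA = 4 * pi * (46.25)^2
SA = 26880.25 nm^2

26880.25


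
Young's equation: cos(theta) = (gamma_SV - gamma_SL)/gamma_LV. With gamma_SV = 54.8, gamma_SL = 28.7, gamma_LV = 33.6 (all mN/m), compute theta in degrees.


cos(theta) = (gamma_SV - gamma_SL) / gamma_LV
cos(theta) = (54.8 - 28.7) / 33.6
cos(theta) = 0.776786
theta = arccos(0.776786) = 39.03 degrees

39.03


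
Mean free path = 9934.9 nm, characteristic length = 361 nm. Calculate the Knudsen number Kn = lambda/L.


Knudsen number Kn = lambda / L
Kn = 9934.9 / 361
Kn = 27.5205

27.5205


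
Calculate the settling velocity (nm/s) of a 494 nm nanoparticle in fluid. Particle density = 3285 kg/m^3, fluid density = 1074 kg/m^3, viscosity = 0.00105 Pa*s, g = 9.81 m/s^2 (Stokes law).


Radius R = 494/2 nm = 2.47e-07 m
Density difference = 3285 - 1074 = 2211 kg/m^3
v = 2 * R^2 * (rho_p - rho_f) * g / (9 * eta)
v = 2 * (2.47e-07)^2 * 2211 * 9.81 / (9 * 0.00105)
v = 2.80059e-07 m/s = 280.0592 nm/s

280.0592


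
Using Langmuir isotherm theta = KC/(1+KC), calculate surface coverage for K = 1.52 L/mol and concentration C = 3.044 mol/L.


Langmuir isotherm: theta = K*C / (1 + K*C)
K*C = 1.52 * 3.044 = 4.62688
theta = 4.62688 / (1 + 4.62688) = 4.62688 / 5.62688
theta = 0.8223

0.8223


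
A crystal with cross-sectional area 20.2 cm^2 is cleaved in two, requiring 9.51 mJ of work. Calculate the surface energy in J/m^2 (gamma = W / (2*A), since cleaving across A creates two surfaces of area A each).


Convert: A = 20.2 cm^2 = 0.00202 m^2, W = 9.51 mJ = 0.00951 J
Cleaving exposes two faces of area A, so total new surface = 2*A and gamma = W / (2*A)
gamma = 0.00951 / (2 * 0.00202)
gamma = 2.354 J/m^2

2.354


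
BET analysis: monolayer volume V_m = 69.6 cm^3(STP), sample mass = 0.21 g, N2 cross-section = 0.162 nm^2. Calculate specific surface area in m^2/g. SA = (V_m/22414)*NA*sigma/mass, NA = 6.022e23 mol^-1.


Number of moles in monolayer = V_m / 22414 = 69.6 / 22414 = 0.0031052
Number of molecules = moles * NA = 0.0031052 * 6.022e23
SA = molecules * sigma / mass
SA = (69.6 / 22414) * 6.022e23 * 0.162e-18 / 0.21
SA = 1442.5 m^2/g

1442.5


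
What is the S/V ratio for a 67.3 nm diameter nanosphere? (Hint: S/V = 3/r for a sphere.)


Radius r = 67.3/2 = 33.65 nm
S/V = 3 / r = 3 / 33.65
S/V = 0.0892 nm^-1

0.0892


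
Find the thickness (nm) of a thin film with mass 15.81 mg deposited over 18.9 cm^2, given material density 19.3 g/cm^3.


Convert: m = 15.81 mg = 1.5810e-05 kg, A = 18.9 cm^2 = 1.8900e-03 m^2, rho = 19.3 g/cm^3 = 19300 kg/m^3
t = m / (A * rho)
t = 1.5810e-05 / (1.8900e-03 * 19300)
t = 4.3342e-07 m = 433.4 nm

433.4


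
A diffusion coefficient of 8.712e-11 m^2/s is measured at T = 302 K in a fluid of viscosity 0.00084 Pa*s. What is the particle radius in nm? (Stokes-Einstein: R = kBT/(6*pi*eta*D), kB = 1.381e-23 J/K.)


Stokes-Einstein: R = kB*T / (6*pi*eta*D)
R = 1.381e-23 * 302 / (6 * pi * 0.00084 * 8.712e-11)
R = 3.02345e-09 m = 3.02 nm

3.02


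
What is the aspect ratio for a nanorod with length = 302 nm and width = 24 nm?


Aspect ratio AR = length / diameter
AR = 302 / 24
AR = 12.58

12.58


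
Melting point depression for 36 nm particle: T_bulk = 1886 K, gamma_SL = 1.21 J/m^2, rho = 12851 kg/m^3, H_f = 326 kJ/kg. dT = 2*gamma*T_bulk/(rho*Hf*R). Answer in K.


Radius R = 36/2 = 18 nm = 1.8e-08 m
Convert H_f = 326 kJ/kg = 326000 J/kg
dT = 2 * gamma_SL * T_bulk / (rho * H_f * R)
dT = 2 * 1.21 * 1886 / (12851 * 326000 * 1.8e-08)
dT = 60.5 K

60.5


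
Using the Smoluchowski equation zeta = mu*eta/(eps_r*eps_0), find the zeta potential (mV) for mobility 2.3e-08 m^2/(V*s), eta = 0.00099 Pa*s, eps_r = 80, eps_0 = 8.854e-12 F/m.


Smoluchowski equation: zeta = mu * eta / (eps_r * eps_0)
zeta = 2.3e-08 * 0.00099 / (80 * 8.854e-12)
zeta = 0.032146 V = 32.15 mV

32.15


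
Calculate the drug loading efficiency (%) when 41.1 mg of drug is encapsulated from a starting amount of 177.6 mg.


Drug loading efficiency = (drug loaded / drug initial) * 100
DLE = 41.1 / 177.6 * 100
DLE = 0.2314 * 100
DLE = 23.14%

23.14


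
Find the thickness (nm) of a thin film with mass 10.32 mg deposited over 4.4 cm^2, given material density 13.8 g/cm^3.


Convert: m = 10.32 mg = 1.0320e-05 kg, A = 4.4 cm^2 = 4.4000e-04 m^2, rho = 13.8 g/cm^3 = 13800 kg/m^3
t = m / (A * rho)
t = 1.0320e-05 / (4.4000e-04 * 13800)
t = 1.6996e-06 m = 1699.6 nm

1699.6


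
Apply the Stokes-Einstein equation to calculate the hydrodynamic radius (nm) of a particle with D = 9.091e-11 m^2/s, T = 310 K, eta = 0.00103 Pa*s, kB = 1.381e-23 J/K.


Stokes-Einstein: R = kB*T / (6*pi*eta*D)
R = 1.381e-23 * 310 / (6 * pi * 0.00103 * 9.091e-11)
R = 2.42552e-09 m = 2.43 nm

2.43


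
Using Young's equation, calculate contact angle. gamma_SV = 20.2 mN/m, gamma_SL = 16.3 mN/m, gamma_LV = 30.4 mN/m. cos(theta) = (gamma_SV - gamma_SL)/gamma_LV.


cos(theta) = (gamma_SV - gamma_SL) / gamma_LV
cos(theta) = (20.2 - 16.3) / 30.4
cos(theta) = 0.128289
theta = arccos(0.128289) = 82.63 degrees

82.63


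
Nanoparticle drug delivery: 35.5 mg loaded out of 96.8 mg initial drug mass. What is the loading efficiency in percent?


Drug loading efficiency = (drug loaded / drug initial) * 100
DLE = 35.5 / 96.8 * 100
DLE = 0.3667 * 100
DLE = 36.67%

36.67


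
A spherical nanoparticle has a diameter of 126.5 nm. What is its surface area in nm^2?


Radius r = 126.5/2 = 63.25 nm
Surface area SA = 4 * pi * r^2
SA = 4 * pi * (63.25)^2
SA = 50272.55 nm^2

50272.55


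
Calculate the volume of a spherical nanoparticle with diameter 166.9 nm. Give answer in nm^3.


Radius r = 166.9/2 = 83.45 nm
Volume V = (4/3) * pi * r^3
V = (4/3) * pi * (83.45)^3
V = 2434263.75 nm^3

2434263.75
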